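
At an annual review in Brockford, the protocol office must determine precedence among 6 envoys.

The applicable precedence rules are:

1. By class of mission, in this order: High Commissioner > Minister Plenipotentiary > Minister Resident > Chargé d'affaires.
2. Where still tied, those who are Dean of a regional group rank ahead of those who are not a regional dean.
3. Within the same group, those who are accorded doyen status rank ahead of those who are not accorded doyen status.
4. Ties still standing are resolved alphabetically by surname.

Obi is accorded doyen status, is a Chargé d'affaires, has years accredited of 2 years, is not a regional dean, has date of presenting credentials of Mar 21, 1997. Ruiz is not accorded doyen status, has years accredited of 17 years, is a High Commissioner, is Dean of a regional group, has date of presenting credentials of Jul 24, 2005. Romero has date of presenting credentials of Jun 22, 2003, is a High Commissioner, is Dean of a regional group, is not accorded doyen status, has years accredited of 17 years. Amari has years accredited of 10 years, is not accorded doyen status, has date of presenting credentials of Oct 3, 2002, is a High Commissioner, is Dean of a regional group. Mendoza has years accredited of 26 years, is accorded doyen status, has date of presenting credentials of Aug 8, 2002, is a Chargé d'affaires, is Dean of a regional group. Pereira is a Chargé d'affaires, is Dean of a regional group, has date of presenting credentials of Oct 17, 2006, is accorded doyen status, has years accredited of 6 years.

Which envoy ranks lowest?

By class of mission: Amari, Romero and Ruiz (High Commissioner); then Mendoza, Pereira and Obi (Chargé d'affaires).
Amari, Romero and Ruiz are each Dean of a regional group, so the next rule applies.
Amari, Romero and Ruiz are each not accorded doyen status, so the next rule applies.
Among Amari, Romero and Ruiz, alphabetically by surname: Amari before Romero before Ruiz.
Among Mendoza, Pereira and Obi, Dean of a regional group before not a regional dean: Mendoza and Pereira (Dean of a regional group) before Obi (not a regional dean).
Mendoza and Pereira are each accorded doyen status, so the next rule applies.
Among Mendoza and Pereira, alphabetically by surname: Mendoza before Pereira.
Order: Amari, Romero, Ruiz, Mendoza, Pereira, Obi.

Obi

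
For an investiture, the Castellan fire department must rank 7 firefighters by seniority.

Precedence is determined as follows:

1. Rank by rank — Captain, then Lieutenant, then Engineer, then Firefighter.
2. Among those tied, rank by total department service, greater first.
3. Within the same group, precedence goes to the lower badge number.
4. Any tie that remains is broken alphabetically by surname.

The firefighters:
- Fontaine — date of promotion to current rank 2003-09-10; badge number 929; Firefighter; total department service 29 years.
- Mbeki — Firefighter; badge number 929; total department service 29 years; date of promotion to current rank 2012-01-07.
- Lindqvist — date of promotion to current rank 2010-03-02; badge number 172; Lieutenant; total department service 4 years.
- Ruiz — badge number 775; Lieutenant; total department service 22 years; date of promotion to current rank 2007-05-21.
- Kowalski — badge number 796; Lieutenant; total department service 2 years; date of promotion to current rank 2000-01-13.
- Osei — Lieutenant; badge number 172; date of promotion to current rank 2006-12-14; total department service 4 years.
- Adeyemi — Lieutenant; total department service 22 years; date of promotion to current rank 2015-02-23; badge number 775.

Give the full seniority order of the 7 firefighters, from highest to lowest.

By rank: Adeyemi, Ruiz, Lindqvist, Osei and Kowalski (Lieutenant); then Fontaine and Mbeki (Firefighter).
Among Adeyemi, Ruiz, Lindqvist, Osei and Kowalski, by total department service (higher first): Adeyemi and Ruiz (22 years) before Lindqvist and Osei (4 years) before Kowalski (2 years).
Adeyemi and Ruiz both have badge number 775, so the next rule applies.
Among Adeyemi and Ruiz, alphabetically by surname: Adeyemi before Ruiz.
Lindqvist and Osei both have badge number 172, so the next rule applies.
Among Lindqvist and Osei, alphabetically by surname: Lindqvist before Osei.
Fontaine and Mbeki both have total department service 29 years, so the next rule applies.
Fontaine and Mbeki both have badge number 929, so the next rule applies.
Among Fontaine and Mbeki, alphabetically by surname: Fontaine before Mbeki.
Full order: Adeyemi, Ruiz, Lindqvist, Osei, Kowalski, Fontaine, Mbeki.

Adeyemi, Ruiz, Lindqvist, Osei, Kowalski, Fontaine, Mbeki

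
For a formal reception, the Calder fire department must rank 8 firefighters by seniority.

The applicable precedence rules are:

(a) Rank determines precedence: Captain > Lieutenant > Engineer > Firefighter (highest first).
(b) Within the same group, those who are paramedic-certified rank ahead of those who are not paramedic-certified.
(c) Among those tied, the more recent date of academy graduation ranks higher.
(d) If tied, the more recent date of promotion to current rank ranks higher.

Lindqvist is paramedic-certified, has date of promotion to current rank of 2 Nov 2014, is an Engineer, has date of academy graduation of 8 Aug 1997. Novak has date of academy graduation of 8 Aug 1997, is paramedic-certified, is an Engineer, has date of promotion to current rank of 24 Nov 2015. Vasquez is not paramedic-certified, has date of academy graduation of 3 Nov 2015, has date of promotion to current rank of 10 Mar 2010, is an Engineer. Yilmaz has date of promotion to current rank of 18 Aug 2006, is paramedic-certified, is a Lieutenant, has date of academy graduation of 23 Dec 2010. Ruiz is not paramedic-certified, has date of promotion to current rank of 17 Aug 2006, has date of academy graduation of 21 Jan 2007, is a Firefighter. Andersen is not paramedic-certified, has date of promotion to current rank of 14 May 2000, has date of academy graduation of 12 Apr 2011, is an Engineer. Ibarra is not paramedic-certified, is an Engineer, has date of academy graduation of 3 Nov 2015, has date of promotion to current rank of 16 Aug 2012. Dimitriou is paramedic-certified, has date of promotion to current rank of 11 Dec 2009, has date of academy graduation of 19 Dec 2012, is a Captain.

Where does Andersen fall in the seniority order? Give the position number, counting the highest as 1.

7

By rank: Dimitriou (Captain); then Yilmaz (Lieutenant); then Novak, Lindqvist, Ibarra, Vasquez and Andersen (Engineer); then Ruiz (Firefighter).
Among Novak, Lindqvist, Ibarra, Vasquez and Andersen, paramedic-certified before not paramedic-certified: Novak and Lindqvist (paramedic-certified) before Ibarra, Vasquez and Andersen (not paramedic-certified).
Novak and Lindqvist both have date of academy graduation 8 Aug 1997, so the next rule applies.
Among Novak and Lindqvist, by date of promotion to current rank (later first): Novak (24 Nov 2015) before Lindqvist (2 Nov 2014).
Among Ibarra, Vasquez and Andersen, by date of academy graduation (later first): Ibarra and Vasquez (3 Nov 2015) before Andersen (12 Apr 2011).
Among Ibarra and Vasquez, by date of promotion to current rank (later first): Ibarra (16 Aug 2012) before Vasquez (10 Mar 2010).
Order: Dimitriou, Yilmaz, Novak, Lindqvist, Ibarra, Vasquez, Andersen, Ruiz. So position 7.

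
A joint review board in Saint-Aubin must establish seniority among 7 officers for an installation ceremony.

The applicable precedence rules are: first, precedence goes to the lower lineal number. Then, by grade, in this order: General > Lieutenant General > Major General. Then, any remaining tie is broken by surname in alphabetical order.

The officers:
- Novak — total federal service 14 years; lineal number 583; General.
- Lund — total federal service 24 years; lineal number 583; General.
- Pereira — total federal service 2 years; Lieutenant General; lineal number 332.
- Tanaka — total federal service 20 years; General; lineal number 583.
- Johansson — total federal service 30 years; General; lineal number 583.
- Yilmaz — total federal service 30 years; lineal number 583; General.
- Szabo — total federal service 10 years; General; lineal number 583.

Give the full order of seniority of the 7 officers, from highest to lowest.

Pereira, Johansson, Lund, Novak, Szabo, Tanaka, Yilmaz

By lineal number (lower first): Pereira (332); then Johansson, Lund, Novak, Szabo, Tanaka and Yilmaz (each 583).
Johansson, Lund, Novak, Szabo, Tanaka and Yilmaz are each General, so the next rule applies.
Among Johansson, Lund, Novak, Szabo, Tanaka and Yilmaz, alphabetically by surname: Johansson before Lund before Novak before Szabo before Tanaka before Yilmaz.
Full order: Pereira, Johansson, Lund, Novak, Szabo, Tanaka, Yilmaz.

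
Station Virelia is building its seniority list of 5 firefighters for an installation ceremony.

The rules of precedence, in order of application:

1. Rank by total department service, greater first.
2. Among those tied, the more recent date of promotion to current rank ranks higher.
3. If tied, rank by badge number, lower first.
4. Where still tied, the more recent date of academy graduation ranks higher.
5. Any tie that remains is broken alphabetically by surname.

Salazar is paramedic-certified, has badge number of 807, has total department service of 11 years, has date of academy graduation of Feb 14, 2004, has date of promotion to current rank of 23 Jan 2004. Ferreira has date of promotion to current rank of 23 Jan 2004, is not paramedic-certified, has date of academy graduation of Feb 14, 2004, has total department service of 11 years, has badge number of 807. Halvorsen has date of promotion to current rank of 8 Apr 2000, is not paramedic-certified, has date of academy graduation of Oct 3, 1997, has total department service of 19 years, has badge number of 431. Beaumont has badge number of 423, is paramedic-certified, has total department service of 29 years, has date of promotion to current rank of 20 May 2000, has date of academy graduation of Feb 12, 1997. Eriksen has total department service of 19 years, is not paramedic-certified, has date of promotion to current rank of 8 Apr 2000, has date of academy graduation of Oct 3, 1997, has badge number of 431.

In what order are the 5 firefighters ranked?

Beaumont, Eriksen, Halvorsen, Ferreira, Salazar

By total department service (higher first): Beaumont (29 years); then Eriksen and Halvorsen (both 19 years); then Ferreira and Salazar (both 11 years).
Eriksen and Halvorsen both have date of promotion to current rank 8 Apr 2000, so the next rule applies.
Eriksen and Halvorsen both have badge number 431, so the next rule applies.
Eriksen and Halvorsen both have date of academy graduation Oct 3, 1997, so the next rule applies.
Among Eriksen and Halvorsen, alphabetically by surname: Eriksen before Halvorsen.
Ferreira and Salazar both have date of promotion to current rank 23 Jan 2004, so the next rule applies.
Ferreira and Salazar both have badge number 807, so the next rule applies.
Ferreira and Salazar both have date of academy graduation Feb 14, 2004, so the next rule applies.
Among Ferreira and Salazar, alphabetically by surname: Ferreira before Salazar.
Full order: Beaumont, Eriksen, Halvorsen, Ferreira, Salazar.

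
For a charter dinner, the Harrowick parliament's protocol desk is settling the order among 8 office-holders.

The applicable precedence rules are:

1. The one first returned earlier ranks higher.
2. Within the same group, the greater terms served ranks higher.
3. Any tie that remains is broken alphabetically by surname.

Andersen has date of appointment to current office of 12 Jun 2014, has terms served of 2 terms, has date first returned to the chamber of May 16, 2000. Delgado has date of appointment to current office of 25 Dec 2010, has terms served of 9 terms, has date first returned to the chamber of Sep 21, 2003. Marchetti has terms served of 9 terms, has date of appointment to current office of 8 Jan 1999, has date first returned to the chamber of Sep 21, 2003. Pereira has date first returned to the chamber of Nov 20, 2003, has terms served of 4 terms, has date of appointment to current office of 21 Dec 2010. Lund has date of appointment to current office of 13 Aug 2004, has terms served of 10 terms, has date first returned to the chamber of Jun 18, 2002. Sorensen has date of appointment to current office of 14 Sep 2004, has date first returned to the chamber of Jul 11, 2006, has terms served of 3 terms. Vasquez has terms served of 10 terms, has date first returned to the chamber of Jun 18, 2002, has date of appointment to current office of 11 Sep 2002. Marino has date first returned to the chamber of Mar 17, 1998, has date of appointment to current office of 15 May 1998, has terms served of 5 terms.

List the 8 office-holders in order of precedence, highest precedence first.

By date first returned to the chamber (earlier first): Marino (Mar 17, 1998); then Andersen (May 16, 2000); then Lund and Vasquez (both Jun 18, 2002); then Delgado and Marchetti (both Sep 21, 2003); then Pereira (Nov 20, 2003); then Sorensen (Jul 11, 2006).
Lund and Vasquez both have terms served 10 terms, so the next rule applies.
Among Lund and Vasquez, alphabetically by surname: Lund before Vasquez.
Delgado and Marchetti both have terms served 9 terms, so the next rule applies.
Among Delgado and Marchetti, alphabetically by surname: Delgado before Marchetti.
Full order: Marino, Andersen, Lund, Vasquez, Delgado, Marchetti, Pereira, Sorensen.

Marino, Andersen, Lund, Vasquez, Delgado, Marchetti, Pereira, Sorensen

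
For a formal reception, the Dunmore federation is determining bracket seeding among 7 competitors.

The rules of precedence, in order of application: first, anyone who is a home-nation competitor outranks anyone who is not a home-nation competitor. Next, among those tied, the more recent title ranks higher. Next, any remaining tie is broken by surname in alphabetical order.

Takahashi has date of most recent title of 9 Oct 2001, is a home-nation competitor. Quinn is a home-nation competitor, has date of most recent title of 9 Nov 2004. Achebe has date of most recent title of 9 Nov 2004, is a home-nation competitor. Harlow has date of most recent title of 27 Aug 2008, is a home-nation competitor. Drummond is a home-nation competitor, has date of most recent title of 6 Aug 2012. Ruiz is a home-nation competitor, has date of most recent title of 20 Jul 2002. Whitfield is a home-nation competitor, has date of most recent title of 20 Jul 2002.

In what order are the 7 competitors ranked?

Drummond, Harlow, Achebe, Quinn, Ruiz, Whitfield, Takahashi

By the first rule: Drummond, Harlow, Achebe, Quinn, Ruiz, Whitfield and Takahashi (each a home-nation competitor).
Among Drummond, Harlow, Achebe, Quinn, Ruiz, Whitfield and Takahashi, by date of most recent title (later first): Drummond (6 Aug 2012) before Harlow (27 Aug 2008) before Achebe and Quinn (9 Nov 2004) before Ruiz and Whitfield (20 Jul 2002) before Takahashi (9 Oct 2001).
Among Achebe and Quinn, alphabetically by surname: Achebe before Quinn.
Among Ruiz and Whitfield, alphabetically by surname: Ruiz before Whitfield.
Full order: Drummond, Harlow, Achebe, Quinn, Ruiz, Whitfield, Takahashi.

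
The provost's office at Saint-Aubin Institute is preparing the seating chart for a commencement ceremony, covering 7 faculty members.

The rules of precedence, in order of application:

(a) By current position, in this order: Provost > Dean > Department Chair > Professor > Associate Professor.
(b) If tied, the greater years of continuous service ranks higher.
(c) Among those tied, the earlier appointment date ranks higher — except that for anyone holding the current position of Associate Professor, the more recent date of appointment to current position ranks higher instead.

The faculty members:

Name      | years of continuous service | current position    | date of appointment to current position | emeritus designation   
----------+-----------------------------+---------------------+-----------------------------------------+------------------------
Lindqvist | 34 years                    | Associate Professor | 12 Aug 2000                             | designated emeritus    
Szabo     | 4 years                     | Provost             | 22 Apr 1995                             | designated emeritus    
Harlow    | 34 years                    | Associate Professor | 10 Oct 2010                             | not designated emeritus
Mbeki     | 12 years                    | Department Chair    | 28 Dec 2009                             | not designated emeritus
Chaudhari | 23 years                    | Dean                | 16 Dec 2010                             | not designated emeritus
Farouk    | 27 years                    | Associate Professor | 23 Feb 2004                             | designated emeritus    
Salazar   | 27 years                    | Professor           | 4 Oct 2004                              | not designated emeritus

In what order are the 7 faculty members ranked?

By current position: Szabo (Provost); then Chaudhari (Dean); then Mbeki (Department Chair); then Salazar (Professor); then Harlow, Lindqvist and Farouk (Associate Professor).
Among Harlow, Lindqvist and Farouk, by years of continuous service (higher first): Harlow and Lindqvist (34 years) before Farouk (27 years).
Among Harlow and Lindqvist, by date of appointment to current position (later first) (reversed rule for this group): Harlow (10 Oct 2010) before Lindqvist (12 Aug 2000).
Full order: Szabo, Chaudhari, Mbeki, Salazar, Harlow, Lindqvist, Farouk.

Szabo, Chaudhari, Mbeki, Salazar, Harlow, Lindqvist, Farouk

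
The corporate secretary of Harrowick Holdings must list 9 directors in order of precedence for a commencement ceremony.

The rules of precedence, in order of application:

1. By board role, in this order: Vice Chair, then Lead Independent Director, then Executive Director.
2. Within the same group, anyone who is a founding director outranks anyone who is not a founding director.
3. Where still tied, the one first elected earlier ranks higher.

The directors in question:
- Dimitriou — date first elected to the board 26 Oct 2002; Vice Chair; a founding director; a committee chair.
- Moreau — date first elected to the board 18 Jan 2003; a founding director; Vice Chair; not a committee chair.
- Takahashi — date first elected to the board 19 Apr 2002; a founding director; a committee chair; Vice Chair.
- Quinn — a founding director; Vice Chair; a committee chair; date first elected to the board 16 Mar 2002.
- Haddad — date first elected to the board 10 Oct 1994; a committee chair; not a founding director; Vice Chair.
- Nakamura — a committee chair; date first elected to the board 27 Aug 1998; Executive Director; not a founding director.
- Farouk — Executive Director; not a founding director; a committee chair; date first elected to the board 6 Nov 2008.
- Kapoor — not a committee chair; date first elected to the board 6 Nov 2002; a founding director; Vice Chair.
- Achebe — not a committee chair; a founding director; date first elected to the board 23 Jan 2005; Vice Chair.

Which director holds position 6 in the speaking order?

Achebe

By board role: Quinn, Takahashi, Dimitriou, Kapoor, Moreau, Achebe and Haddad (Vice Chair); then Nakamura and Farouk (Executive Director).
Among Quinn, Takahashi, Dimitriou, Kapoor, Moreau, Achebe and Haddad, a founding director before not a founding director: Quinn, Takahashi, Dimitriou, Kapoor, Moreau and Achebe (a founding director) before Haddad (not a founding director).
Among Quinn, Takahashi, Dimitriou, Kapoor, Moreau and Achebe, by date first elected to the board (earlier first): Quinn (16 Mar 2002) before Takahashi (19 Apr 2002) before Dimitriou (26 Oct 2002) before Kapoor (6 Nov 2002) before Moreau (18 Jan 2003) before Achebe (23 Jan 2005).
Nakamura and Farouk are each not a founding director, so the next rule applies.
Among Nakamura and Farouk, by date first elected to the board (earlier first): Nakamura (27 Aug 1998) before Farouk (6 Nov 2008).
Order: Quinn, Takahashi, Dimitriou, Kapoor, Moreau, Achebe, Haddad, Nakamura, Farouk.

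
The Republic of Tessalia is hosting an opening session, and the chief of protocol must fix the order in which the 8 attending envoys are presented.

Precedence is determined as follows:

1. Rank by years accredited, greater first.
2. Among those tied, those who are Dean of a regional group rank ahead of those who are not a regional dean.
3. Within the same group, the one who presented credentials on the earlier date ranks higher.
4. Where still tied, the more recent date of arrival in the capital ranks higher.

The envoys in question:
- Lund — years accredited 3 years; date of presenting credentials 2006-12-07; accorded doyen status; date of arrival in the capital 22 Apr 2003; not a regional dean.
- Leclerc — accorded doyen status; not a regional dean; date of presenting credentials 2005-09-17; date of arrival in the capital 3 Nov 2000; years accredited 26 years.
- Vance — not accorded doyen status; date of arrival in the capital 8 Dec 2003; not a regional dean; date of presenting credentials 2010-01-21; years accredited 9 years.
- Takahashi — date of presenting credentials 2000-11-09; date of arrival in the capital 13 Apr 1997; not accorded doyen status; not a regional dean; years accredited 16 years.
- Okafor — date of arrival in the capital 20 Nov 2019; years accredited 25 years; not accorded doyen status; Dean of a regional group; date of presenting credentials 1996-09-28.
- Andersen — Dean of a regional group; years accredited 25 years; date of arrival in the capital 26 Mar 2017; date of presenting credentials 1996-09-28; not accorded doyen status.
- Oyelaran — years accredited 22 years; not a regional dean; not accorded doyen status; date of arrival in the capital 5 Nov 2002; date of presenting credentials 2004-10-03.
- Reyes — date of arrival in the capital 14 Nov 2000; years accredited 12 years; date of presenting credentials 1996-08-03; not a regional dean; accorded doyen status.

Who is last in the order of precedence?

By years accredited (higher first): Leclerc (26 years); then Okafor and Andersen (both 25 years); then Oyelaran (22 years); then Takahashi (16 years); then Reyes (12 years); then Vance (9 years); then Lund (3 years).
Okafor and Andersen are each Dean of a regional group, so the next rule applies.
Okafor and Andersen both have date of presenting credentials 1996-09-28, so the next rule applies.
Among Okafor and Andersen, by date of arrival in the capital (later first): Okafor (20 Nov 2019) before Andersen (26 Mar 2017).
Order: Leclerc, Okafor, Andersen, Oyelaran, Takahashi, Reyes, Vance, Lund.

Lund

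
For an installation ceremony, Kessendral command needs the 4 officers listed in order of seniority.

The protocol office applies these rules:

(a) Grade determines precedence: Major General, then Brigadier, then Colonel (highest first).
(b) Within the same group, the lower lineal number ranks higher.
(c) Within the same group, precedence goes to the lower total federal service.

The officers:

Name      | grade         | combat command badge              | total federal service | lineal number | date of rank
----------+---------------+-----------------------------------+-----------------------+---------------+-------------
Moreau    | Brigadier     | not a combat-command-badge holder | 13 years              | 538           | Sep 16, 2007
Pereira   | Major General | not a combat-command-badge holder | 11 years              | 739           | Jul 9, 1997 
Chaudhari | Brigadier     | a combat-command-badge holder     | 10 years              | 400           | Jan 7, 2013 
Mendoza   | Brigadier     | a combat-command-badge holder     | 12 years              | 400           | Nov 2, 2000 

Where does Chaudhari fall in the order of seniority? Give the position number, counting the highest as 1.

By grade: Pereira (Major General); then Chaudhari, Mendoza and Moreau (Brigadier).
Among Chaudhari, Mendoza and Moreau, by lineal number (lower first): Chaudhari and Mendoza (400) before Moreau (538).
Among Chaudhari and Mendoza, by total federal service (lower first): Chaudhari (10 years) before Mendoza (12 years).
Order: Pereira, Chaudhari, Mendoza, Moreau. So position 2.

2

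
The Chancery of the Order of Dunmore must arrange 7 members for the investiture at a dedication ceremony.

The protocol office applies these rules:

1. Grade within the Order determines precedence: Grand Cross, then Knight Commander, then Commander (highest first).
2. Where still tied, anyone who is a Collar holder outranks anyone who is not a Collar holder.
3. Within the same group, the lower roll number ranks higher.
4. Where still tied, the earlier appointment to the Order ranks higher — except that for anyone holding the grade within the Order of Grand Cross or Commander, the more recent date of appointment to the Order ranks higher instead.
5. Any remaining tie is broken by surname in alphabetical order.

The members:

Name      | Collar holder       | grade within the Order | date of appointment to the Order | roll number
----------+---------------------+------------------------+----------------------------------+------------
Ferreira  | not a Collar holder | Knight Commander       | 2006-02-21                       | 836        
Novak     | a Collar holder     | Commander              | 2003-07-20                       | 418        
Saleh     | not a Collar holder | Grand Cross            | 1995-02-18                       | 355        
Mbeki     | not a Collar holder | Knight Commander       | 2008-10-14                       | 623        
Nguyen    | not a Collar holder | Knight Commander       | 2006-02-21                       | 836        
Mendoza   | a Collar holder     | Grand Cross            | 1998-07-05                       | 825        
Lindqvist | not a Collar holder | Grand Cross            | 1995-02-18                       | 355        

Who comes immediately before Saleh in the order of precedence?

By grade within the Order: Mendoza, Lindqvist and Saleh (Grand Cross); then Mbeki, Ferreira and Nguyen (Knight Commander); then Novak (Commander).
Among Mendoza, Lindqvist and Saleh, a Collar holder before not a Collar holder: Mendoza (a Collar holder) before Lindqvist and Saleh (not a Collar holder).
Lindqvist and Saleh both have roll number 355, so the next rule applies.
Lindqvist and Saleh both have date of appointment to the Order 1995-02-18, so the next rule applies.
Among Lindqvist and Saleh, alphabetically by surname: Lindqvist before Saleh.
Mbeki, Ferreira and Nguyen are each not a Collar holder, so the next rule applies.
Among Mbeki, Ferreira and Nguyen, by roll number (lower first): Mbeki (623) before Ferreira and Nguyen (836).
Ferreira and Nguyen both have date of appointment to the Order 2006-02-21, so the next rule applies.
Among Ferreira and Nguyen, alphabetically by surname: Ferreira before Nguyen.
Order: Mendoza, Lindqvist, Saleh, Mbeki, Ferreira, Nguyen, Novak.

Lindqvist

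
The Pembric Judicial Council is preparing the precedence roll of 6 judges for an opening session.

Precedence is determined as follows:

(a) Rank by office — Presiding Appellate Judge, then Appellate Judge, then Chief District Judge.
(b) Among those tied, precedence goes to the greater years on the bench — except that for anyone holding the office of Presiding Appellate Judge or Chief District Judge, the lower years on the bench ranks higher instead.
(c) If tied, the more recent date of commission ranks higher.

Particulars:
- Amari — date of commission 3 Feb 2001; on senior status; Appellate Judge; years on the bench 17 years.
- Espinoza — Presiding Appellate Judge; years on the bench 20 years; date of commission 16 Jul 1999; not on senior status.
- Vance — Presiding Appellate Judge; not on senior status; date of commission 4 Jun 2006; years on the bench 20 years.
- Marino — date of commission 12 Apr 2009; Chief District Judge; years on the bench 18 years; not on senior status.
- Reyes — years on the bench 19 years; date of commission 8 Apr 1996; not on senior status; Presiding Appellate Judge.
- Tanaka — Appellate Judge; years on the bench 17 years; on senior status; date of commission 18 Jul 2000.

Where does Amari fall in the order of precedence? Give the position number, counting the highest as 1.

4

By office: Reyes, Vance and Espinoza (Presiding Appellate Judge); then Amari and Tanaka (Appellate Judge); then Marino (Chief District Judge).
Among Reyes, Vance and Espinoza, by years on the bench (lower first) (reversed rule for this group): Reyes (19 years) before Vance and Espinoza (20 years).
Among Vance and Espinoza, by date of commission (later first): Vance (4 Jun 2006) before Espinoza (16 Jul 1999).
Amari and Tanaka both have years on the bench 17 years, so the next rule applies.
Among Amari and Tanaka, by date of commission (later first): Amari (3 Feb 2001) before Tanaka (18 Jul 2000).
Order: Reyes, Vance, Espinoza, Amari, Tanaka, Marino. So position 4.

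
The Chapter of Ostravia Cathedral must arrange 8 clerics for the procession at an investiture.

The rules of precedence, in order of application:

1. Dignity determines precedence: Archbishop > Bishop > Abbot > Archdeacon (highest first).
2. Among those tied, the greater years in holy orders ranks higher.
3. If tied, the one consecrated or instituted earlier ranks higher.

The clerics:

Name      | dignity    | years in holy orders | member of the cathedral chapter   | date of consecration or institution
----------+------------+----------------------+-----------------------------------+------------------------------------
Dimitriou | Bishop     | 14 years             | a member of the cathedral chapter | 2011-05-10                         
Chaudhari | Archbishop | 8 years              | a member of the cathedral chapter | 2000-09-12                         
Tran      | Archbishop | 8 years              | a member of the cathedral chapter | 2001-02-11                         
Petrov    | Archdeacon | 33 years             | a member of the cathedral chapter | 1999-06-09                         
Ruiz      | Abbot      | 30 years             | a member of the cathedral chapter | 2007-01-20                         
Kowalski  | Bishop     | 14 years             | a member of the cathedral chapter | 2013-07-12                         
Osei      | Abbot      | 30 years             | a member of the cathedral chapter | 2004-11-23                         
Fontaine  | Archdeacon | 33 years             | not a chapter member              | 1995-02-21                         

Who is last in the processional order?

Petrov

By dignity: Chaudhari and Tran (Archbishop); then Dimitriou and Kowalski (Bishop); then Osei and Ruiz (Abbot); then Fontaine and Petrov (Archdeacon).
Chaudhari and Tran both have years in holy orders 8 years, so the next rule applies.
Among Chaudhari and Tran, by date of consecration or institution (earlier first): Chaudhari (2000-09-12) before Tran (2001-02-11).
Dimitriou and Kowalski both have years in holy orders 14 years, so the next rule applies.
Among Dimitriou and Kowalski, by date of consecration or institution (earlier first): Dimitriou (2011-05-10) before Kowalski (2013-07-12).
Osei and Ruiz both have years in holy orders 30 years, so the next rule applies.
Among Osei and Ruiz, by date of consecration or institution (earlier first): Osei (2004-11-23) before Ruiz (2007-01-20).
Fontaine and Petrov both have years in holy orders 33 years, so the next rule applies.
Among Fontaine and Petrov, by date of consecration or institution (earlier first): Fontaine (1995-02-21) before Petrov (1999-06-09).
Order: Chaudhari, Tran, Dimitriou, Kowalski, Osei, Ruiz, Fontaine, Petrov.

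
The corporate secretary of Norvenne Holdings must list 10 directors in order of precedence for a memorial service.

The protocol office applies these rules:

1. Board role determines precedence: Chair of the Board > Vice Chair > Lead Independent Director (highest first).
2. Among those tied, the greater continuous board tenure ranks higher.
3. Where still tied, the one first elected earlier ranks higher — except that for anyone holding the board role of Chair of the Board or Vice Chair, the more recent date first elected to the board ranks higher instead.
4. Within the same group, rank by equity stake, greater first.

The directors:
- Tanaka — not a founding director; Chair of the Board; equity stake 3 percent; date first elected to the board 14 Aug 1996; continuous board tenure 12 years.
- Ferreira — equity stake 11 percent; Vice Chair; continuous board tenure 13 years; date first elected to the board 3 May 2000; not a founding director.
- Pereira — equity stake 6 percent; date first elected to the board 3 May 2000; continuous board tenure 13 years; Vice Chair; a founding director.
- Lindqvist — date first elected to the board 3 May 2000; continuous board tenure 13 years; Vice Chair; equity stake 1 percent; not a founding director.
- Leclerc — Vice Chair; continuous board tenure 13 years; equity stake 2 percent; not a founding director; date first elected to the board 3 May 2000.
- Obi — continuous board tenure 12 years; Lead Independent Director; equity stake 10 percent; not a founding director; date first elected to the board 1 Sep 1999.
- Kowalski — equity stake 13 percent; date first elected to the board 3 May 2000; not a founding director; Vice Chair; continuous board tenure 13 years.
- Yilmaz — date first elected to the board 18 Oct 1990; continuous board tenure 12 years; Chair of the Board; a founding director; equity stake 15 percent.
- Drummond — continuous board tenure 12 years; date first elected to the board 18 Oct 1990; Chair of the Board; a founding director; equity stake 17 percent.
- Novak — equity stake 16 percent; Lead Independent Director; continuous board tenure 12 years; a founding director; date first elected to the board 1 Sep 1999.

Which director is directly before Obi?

By board role: Tanaka, Drummond and Yilmaz (Chair of the Board); then Kowalski, Ferreira, Pereira, Leclerc and Lindqvist (Vice Chair); then Novak and Obi (Lead Independent Director).
Tanaka, Drummond and Yilmaz all have continuous board tenure 12 years, so the next rule applies.
Among Tanaka, Drummond and Yilmaz, by date first elected to the board (later first) (reversed rule for this group): Tanaka (14 Aug 1996) before Drummond and Yilmaz (18 Oct 1990).
Among Drummond and Yilmaz, by equity stake (higher first): Drummond (17 percent) before Yilmaz (15 percent).
Kowalski, Ferreira, Pereira, Leclerc and Lindqvist all have continuous board tenure 13 years, so the next rule applies.
Kowalski, Ferreira, Pereira, Leclerc and Lindqvist all have date first elected to the board 3 May 2000, so the next rule applies.
Among Kowalski, Ferreira, Pereira, Leclerc and Lindqvist, by equity stake (higher first): Kowalski (13 percent) before Ferreira (11 percent) before Pereira (6 percent) before Leclerc (2 percent) before Lindqvist (1 percent).
Novak and Obi both have continuous board tenure 12 years, so the next rule applies.
Novak and Obi both have date first elected to the board 1 Sep 1999, so the next rule applies.
Among Novak and Obi, by equity stake (higher first): Novak (16 percent) before Obi (10 percent).
Order: Tanaka, Drummond, Yilmaz, Kowalski, Ferreira, Pereira, Leclerc, Lindqvist, Novak, Obi.

Novak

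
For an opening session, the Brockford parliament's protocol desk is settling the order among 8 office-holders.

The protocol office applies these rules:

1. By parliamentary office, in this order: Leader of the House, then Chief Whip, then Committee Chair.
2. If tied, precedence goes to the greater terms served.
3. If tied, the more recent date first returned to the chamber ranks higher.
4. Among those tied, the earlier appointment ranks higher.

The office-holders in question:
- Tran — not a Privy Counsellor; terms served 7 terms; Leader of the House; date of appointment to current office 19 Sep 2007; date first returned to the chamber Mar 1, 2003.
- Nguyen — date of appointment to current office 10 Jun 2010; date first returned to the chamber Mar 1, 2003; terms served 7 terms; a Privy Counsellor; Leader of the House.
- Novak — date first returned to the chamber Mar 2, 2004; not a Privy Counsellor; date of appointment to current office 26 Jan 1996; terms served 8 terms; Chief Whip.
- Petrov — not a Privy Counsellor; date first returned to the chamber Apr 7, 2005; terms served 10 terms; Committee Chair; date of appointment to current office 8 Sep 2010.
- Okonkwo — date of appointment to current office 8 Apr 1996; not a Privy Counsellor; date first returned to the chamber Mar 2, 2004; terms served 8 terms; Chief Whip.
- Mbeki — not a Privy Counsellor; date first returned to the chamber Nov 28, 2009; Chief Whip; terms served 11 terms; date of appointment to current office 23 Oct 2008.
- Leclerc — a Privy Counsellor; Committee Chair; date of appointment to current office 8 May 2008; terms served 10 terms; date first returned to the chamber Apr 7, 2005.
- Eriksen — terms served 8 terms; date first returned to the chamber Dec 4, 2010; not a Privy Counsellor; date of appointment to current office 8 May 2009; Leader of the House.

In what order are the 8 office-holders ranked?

By parliamentary office: Eriksen, Tran and Nguyen (Leader of the House); then Mbeki, Novak and Okonkwo (Chief Whip); then Leclerc and Petrov (Committee Chair).
Among Eriksen, Tran and Nguyen, by terms served (higher first): Eriksen (8 terms) before Tran and Nguyen (7 terms).
Tran and Nguyen both have date first returned to the chamber Mar 1, 2003, so the next rule applies.
Among Tran and Nguyen, by date of appointment to current office (earlier first): Tran (19 Sep 2007) before Nguyen (10 Jun 2010).
Among Mbeki, Novak and Okonkwo, by terms served (higher first): Mbeki (11 terms) before Novak and Okonkwo (8 terms).
Novak and Okonkwo both have date first returned to the chamber Mar 2, 2004, so the next rule applies.
Among Novak and Okonkwo, by date of appointment to current office (earlier first): Novak (26 Jan 1996) before Okonkwo (8 Apr 1996).
Leclerc and Petrov both have terms served 10 terms, so the next rule applies.
Leclerc and Petrov both have date first returned to the chamber Apr 7, 2005, so the next rule applies.
Among Leclerc and Petrov, by date of appointment to current office (earlier first): Leclerc (8 May 2008) before Petrov (8 Sep 2010).
Full order: Eriksen, Tran, Nguyen, Mbeki, Novak, Okonkwo, Leclerc, Petrov.

Eriksen, Tran, Nguyen, Mbeki, Novak, Okonkwo, Leclerc, Petrov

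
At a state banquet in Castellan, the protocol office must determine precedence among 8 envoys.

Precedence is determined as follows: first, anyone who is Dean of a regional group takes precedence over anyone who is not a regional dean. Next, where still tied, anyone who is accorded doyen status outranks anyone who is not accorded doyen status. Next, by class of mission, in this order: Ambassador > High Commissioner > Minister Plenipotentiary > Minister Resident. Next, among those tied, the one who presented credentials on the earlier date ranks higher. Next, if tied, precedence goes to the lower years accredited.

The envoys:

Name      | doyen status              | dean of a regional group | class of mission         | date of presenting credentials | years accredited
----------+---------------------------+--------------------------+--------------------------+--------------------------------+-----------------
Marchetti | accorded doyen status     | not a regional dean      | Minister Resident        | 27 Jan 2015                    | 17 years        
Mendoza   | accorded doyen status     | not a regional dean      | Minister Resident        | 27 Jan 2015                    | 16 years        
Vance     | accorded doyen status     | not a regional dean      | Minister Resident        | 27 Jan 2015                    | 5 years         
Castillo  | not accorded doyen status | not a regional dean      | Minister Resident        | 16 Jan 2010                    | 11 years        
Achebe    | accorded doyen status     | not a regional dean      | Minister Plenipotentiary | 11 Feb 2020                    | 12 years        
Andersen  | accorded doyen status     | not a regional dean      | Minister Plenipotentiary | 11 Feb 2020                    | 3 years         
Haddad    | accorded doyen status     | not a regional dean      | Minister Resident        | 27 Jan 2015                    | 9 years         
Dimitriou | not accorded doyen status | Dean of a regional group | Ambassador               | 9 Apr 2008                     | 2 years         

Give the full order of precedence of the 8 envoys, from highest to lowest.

By the first rule: Dimitriou (Dean of a regional group); then Andersen, Achebe, Vance, Haddad, Mendoza, Marchetti and Castillo (each not a regional dean).
Among Andersen, Achebe, Vance, Haddad, Mendoza, Marchetti and Castillo, accorded doyen status before not accorded doyen status: Andersen, Achebe, Vance, Haddad, Mendoza and Marchetti (accorded doyen status) before Castillo (not accorded doyen status).
Among Andersen, Achebe, Vance, Haddad, Mendoza and Marchetti, by class of mission: Andersen and Achebe (Minister Plenipotentiary) before Vance, Haddad, Mendoza and Marchetti (Minister Resident).
Andersen and Achebe both have date of presenting credentials 11 Feb 2020, so the next rule applies.
Among Andersen and Achebe, by years accredited (lower first): Andersen (3 years) before Achebe (12 years).
Vance, Haddad, Mendoza and Marchetti all have date of presenting credentials 27 Jan 2015, so the next rule applies.
Among Vance, Haddad, Mendoza and Marchetti, by years accredited (lower first): Vance (5 years) before Haddad (9 years) before Mendoza (16 years) before Marchetti (17 years).
Full order: Dimitriou, Andersen, Achebe, Vance, Haddad, Mendoza, Marchetti, Castillo.

Dimitriou, Andersen, Achebe, Vance, Haddad, Mendoza, Marchetti, Castillo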